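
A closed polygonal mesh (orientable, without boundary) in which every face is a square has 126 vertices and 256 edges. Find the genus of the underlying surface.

2

Every face is a square and each edge borders two faces, so 4F = 2·256, giving F = 128.
χ = V − E + F = 126 − 256 + 128 = -2.
For a closed orientable surface χ = 2 − 2g, so g = (2 − (-2))/2 = 2.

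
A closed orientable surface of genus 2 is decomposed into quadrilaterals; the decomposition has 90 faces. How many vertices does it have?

χ = 2 − 2·2 = -2, and every face is a square so 4F = 2E.
E = 4·90/2 = 180. Then V = -2 + E − F = -2 + 180 − 90 = 88.

88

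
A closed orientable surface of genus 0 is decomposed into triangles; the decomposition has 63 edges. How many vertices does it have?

23

χ = 2 − 2·0 = 2, and every face is a triangle so 3F = 2E.
F = 2E/3 = 42. Then V = 2 + E − F = 2 + 63 − 42 = 23.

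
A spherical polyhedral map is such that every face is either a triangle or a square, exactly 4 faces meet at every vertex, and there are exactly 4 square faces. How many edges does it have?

20

Let x be the number of triangles; then F = 4 + x.
Edge–face incidences: 2E = 4·4 + 3·x = 16 + 3x.
Every vertex has degree 4, so 4V = 2E.
Euler: V − E + F = 2 ⇒ (2E)/4 − E + (4 + x) = 2.
Multiply by 8: 2·(2E) − 4·(2E) + 8·(4 + x) = 16, i.e. 32 + 8x − 2·(16 + 3x) = 16.
Collecting terms: 2x = 16, so x = 8.
Then 2E = 16 + 3·8 = 40, so E = 20, V = 2E/4 = 10, F = 4 + 8 = 12.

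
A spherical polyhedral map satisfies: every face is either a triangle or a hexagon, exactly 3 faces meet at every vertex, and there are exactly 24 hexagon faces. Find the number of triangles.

Let x be the number of triangles; then F = 24 + x.
Edge–face incidences: 2E = 6·24 + 3·x = 144 + 3x.
Every vertex has degree 3, so 3V = 2E.
Euler: V − E + F = 2 ⇒ (2E)/3 − E + (24 + x) = 2.
Multiply by 6: 2·(2E) − 3·(2E) + 6·(24 + x) = 12, i.e. 144 + 6x − (144 + 3x) = 12.
Collecting terms: 3x = 12, so x = 4.
Then 2E = 144 + 3·4 = 156, so E = 78, V = 2E/3 = 52, F = 24 + 4 = 28.

4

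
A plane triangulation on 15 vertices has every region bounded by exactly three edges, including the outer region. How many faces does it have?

26

In a plane triangulation 3F = 2E and V − E + F = 2, so F = 2V − 4 = 2·15 − 4 = 26.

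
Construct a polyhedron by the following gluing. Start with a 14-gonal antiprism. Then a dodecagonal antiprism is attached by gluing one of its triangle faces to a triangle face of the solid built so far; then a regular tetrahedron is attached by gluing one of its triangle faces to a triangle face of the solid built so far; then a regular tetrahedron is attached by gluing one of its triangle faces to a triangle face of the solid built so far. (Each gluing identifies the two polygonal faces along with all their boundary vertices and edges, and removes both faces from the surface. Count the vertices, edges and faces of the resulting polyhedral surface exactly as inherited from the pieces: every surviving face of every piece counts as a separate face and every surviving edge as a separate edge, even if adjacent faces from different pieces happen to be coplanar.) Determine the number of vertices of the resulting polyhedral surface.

51

A 14-gonal antiprism: V=28, E=56, F=30.
Attach a dodecagonal antiprism (V=24, E=48, F=26) along a 3-gon: merge 3 vertices and 3 edges, delete both glued faces → V=49, E=101, F=54.
Attach a regular tetrahedron (V=4, E=6, F=4) along a 3-gon: merge 3 vertices and 3 edges, delete both glued faces → V=50, E=104, F=56.
Attach a regular tetrahedron (V=4, E=6, F=4) along a 3-gon: merge 3 vertices and 3 edges, delete both glued faces → V=51, E=107, F=58.
Check: V − E + F = 51 − 107 + 58 = 2.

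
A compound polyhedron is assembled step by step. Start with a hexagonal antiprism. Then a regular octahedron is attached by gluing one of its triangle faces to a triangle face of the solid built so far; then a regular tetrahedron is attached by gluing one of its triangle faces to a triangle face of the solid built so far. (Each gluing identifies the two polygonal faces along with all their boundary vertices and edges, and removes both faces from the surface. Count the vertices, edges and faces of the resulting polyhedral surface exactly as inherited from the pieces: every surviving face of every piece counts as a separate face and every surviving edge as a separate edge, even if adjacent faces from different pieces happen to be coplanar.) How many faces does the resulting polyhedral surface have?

22

A hexagonal antiprism: V=12, E=24, F=14.
Attach a regular octahedron (V=6, E=12, F=8) along a 3-gon: merge 3 vertices and 3 edges, delete both glued faces → V=15, E=33, F=20.
Attach a regular tetrahedron (V=4, E=6, F=4) along a 3-gon: merge 3 vertices and 3 edges, delete both glued faces → V=16, E=36, F=22.
Check: V − E + F = 16 − 36 + 22 = 2.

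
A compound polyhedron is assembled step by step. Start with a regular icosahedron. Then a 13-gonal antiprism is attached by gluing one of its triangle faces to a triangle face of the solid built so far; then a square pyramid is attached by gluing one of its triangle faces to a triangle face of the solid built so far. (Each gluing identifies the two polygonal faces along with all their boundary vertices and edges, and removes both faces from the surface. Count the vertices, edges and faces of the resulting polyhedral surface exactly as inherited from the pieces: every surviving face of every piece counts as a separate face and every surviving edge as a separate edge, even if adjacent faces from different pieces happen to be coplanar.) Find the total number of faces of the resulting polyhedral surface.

A regular icosahedron: V=12, E=30, F=20.
Attach a 13-gonal antiprism (V=26, E=52, F=28) along a 3-gon: merge 3 vertices and 3 edges, delete both glued faces → V=35, E=79, F=46.
Attach a square pyramid (V=5, E=8, F=5) along a 3-gon: merge 3 vertices and 3 edges, delete both glued faces → V=37, E=84, F=49.
Check: V − E + F = 37 − 84 + 49 = 2.

49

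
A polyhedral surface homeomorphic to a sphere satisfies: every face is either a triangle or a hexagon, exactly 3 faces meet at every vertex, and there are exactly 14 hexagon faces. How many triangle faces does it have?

4

Let x be the number of triangles; then F = 14 + x.
Edge–face incidences: 2E = 6·14 + 3·x = 84 + 3x.
Every vertex has degree 3, so 3V = 2E.
Euler: V − E + F = 2 ⇒ (2E)/3 − E + (14 + x) = 2.
Multiply by 6: 2·(2E) − 3·(2E) + 6·(14 + x) = 12, i.e. 84 + 6x − (84 + 3x) = 12.
Collecting terms: 3x = 12, so x = 4.
Then 2E = 84 + 3·4 = 96, so E = 48, V = 2E/3 = 32, F = 14 + 4 = 18.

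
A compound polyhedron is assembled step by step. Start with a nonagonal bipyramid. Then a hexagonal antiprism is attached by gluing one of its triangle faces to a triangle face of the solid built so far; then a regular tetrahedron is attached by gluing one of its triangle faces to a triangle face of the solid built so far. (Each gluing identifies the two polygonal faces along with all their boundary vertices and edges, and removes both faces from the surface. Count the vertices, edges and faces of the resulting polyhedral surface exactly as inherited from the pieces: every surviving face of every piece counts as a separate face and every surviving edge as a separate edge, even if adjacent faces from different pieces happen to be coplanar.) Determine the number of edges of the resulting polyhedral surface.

51

A nonagonal bipyramid: V=11, E=27, F=18.
Attach a hexagonal antiprism (V=12, E=24, F=14) along a 3-gon: merge 3 vertices and 3 edges, delete both glued faces → V=20, E=48, F=30.
Attach a regular tetrahedron (V=4, E=6, F=4) along a 3-gon: merge 3 vertices and 3 edges, delete both glued faces → V=21, E=51, F=32.
Check: V − E + F = 21 − 51 + 32 = 2.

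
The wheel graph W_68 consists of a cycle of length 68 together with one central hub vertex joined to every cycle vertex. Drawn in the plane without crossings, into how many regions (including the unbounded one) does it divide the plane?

69

W_68 has V = 68 + 1 = 69 vertices and E = 2·68 = 136 edges.
By Euler's formula F = 2 − V + E = 2 − 69 + 136 = 69.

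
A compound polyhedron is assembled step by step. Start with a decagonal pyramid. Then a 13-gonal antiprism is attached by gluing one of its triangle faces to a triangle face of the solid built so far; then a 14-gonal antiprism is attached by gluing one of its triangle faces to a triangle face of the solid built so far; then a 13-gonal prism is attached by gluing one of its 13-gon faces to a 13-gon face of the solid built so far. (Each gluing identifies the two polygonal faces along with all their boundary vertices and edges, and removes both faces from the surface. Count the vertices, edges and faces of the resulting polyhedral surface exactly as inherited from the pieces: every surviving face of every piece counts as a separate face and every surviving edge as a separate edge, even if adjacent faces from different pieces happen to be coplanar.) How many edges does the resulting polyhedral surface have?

148

A decagonal pyramid: V=11, E=20, F=11.
Attach a 13-gonal antiprism (V=26, E=52, F=28) along a 3-gon: merge 3 vertices and 3 edges, delete both glued faces → V=34, E=69, F=37.
Attach a 14-gonal antiprism (V=28, E=56, F=30) along a 3-gon: merge 3 vertices and 3 edges, delete both glued faces → V=59, E=122, F=65.
Attach a 13-gonal prism (V=26, E=39, F=15) along a 13-gon: merge 13 vertices and 13 edges, delete both glued faces → V=72, E=148, F=78.
Check: V − E + F = 72 − 148 + 78 = 2.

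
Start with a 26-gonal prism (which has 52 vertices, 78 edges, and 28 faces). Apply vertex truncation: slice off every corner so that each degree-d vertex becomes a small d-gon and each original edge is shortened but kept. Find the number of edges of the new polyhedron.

234

Truncation replaces each original edge-end by a new vertex, so V′ = 2E = 156.
Each original edge survives, and each old vertex of degree d contributes d new edges; summing degrees gives Σd = 2E, so E′ = E + 2E = 3E = 234.
Each original face survives and each original vertex becomes one new face: F′ = F + V = 80.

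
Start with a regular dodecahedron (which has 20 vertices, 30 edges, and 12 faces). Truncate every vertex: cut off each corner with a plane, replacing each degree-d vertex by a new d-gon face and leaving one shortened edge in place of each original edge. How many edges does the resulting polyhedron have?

90

Truncation replaces each original edge-end by a new vertex, so V′ = 2E = 60.
Each original edge survives, and each old vertex of degree d contributes d new edges; summing degrees gives Σd = 2E, so E′ = E + 2E = 3E = 90.
Each original face survives and each original vertex becomes one new face: F′ = F + V = 32.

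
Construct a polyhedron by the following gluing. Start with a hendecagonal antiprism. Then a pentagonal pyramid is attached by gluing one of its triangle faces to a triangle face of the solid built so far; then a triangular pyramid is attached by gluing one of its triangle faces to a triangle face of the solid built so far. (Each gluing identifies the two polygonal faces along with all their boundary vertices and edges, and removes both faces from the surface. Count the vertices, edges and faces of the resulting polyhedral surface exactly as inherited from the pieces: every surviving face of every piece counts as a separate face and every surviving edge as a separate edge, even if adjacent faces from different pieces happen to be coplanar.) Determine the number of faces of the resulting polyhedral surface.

30

A hendecagonal antiprism: V=22, E=44, F=24.
Attach a pentagonal pyramid (V=6, E=10, F=6) along a 3-gon: merge 3 vertices and 3 edges, delete both glued faces → V=25, E=51, F=28.
Attach a triangular pyramid (V=4, E=6, F=4) along a 3-gon: merge 3 vertices and 3 edges, delete both glued faces → V=26, E=54, F=30.
Check: V − E + F = 26 − 54 + 30 = 2.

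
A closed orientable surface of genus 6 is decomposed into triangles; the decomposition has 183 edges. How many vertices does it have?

51

χ = 2 − 2·6 = -10, and every face is a triangle so 3F = 2E.
F = 2E/3 = 122. Then V = -10 + E − F = -10 + 183 − 122 = 51.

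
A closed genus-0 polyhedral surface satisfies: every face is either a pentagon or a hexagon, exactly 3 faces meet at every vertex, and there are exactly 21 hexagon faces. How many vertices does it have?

Let x be the number of pentagons; then F = 21 + x.
Edge–face incidences: 2E = 6·21 + 5·x = 126 + 5x.
Every vertex has degree 3, so 3V = 2E.
Euler: V − E + F = 2 ⇒ (2E)/3 − E + (21 + x) = 2.
Multiply by 6: 2·(2E) − 3·(2E) + 6·(21 + x) = 12, i.e. 126 + 6x − (126 + 5x) = 12.
Collecting terms: x = 12.
Then 2E = 126 + 5·12 = 186, so E = 93, V = 2E/3 = 62, F = 21 + 12 = 33.

62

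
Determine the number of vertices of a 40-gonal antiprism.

An antiprism on an n-gon has two n-gon caps and 2n triangles: V = 2·40 = 80, E = 4·40 = 160, F = 2·40 + 2 = 82.

80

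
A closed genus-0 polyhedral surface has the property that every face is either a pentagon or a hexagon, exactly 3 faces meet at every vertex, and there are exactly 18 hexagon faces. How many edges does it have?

Let x be the number of pentagons; then F = 18 + x.
Edge–face incidences: 2E = 6·18 + 5·x = 108 + 5x.
Every vertex has degree 3, so 3V = 2E.
Euler: V − E + F = 2 ⇒ (2E)/3 − E + (18 + x) = 2.
Multiply by 6: 2·(2E) − 3·(2E) + 6·(18 + x) = 12, i.e. 108 + 6x − (108 + 5x) = 12.
Collecting terms: x = 12.
Then 2E = 108 + 5·12 = 168, so E = 84, V = 2E/3 = 56, F = 18 + 12 = 30.

84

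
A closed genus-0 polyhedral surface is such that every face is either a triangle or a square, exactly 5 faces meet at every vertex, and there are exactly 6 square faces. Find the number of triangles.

32

Let x be the number of triangles; then F = 6 + x.
Edge–face incidences: 2E = 4·6 + 3·x = 24 + 3x.
Every vertex has degree 5, so 5V = 2E.
Euler: V − E + F = 2 ⇒ (2E)/5 − E + (6 + x) = 2.
Multiply by 10: 2·(2E) − 5·(2E) + 10·(6 + x) = 20, i.e. 60 + 10x − 3·(24 + 3x) = 20.
Collecting terms: x − 12 = 20, so x = 32.
Then 2E = 24 + 3·32 = 120, so E = 60, V = 2E/5 = 24, F = 6 + 32 = 38.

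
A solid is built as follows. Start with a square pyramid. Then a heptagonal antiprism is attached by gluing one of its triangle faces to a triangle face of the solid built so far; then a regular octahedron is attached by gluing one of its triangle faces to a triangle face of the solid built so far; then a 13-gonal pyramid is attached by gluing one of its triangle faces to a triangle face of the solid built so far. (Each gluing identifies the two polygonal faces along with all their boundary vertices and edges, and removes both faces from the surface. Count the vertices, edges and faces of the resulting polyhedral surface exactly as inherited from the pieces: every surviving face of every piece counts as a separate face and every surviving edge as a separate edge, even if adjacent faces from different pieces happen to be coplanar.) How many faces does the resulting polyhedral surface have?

A square pyramid: V=5, E=8, F=5.
Attach a heptagonal antiprism (V=14, E=28, F=16) along a 3-gon: merge 3 vertices and 3 edges, delete both glued faces → V=16, E=33, F=19.
Attach a regular octahedron (V=6, E=12, F=8) along a 3-gon: merge 3 vertices and 3 edges, delete both glued faces → V=19, E=42, F=25.
Attach a 13-gonal pyramid (V=14, E=26, F=14) along a 3-gon: merge 3 vertices and 3 edges, delete both glued faces → V=30, E=65, F=37.
Check: V − E + F = 30 − 65 + 37 = 2.

37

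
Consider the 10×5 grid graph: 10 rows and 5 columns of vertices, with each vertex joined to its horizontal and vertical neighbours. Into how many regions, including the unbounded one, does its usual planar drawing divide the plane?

The grid has V = 10·5 = 50 vertices and E = 10·4 + 5·9 = 85 edges.
F = 2 − V + E = 2 − 50 + 85 = 37.

37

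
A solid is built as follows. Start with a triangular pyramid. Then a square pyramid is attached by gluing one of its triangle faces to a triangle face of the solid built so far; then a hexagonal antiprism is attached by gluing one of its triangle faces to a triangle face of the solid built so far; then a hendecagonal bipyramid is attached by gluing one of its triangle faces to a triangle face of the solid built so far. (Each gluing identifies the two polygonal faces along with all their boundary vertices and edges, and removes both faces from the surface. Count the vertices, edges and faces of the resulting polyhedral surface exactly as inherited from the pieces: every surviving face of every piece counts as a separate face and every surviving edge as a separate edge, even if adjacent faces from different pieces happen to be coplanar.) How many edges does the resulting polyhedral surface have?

62

A triangular pyramid: V=4, E=6, F=4.
Attach a square pyramid (V=5, E=8, F=5) along a 3-gon: merge 3 vertices and 3 edges, delete both glued faces → V=6, E=11, F=7.
Attach a hexagonal antiprism (V=12, E=24, F=14) along a 3-gon: merge 3 vertices and 3 edges, delete both glued faces → V=15, E=32, F=19.
Attach a hendecagonal bipyramid (V=13, E=33, F=22) along a 3-gon: merge 3 vertices and 3 edges, delete both glued faces → V=25, E=62, F=39.
Check: V − E + F = 25 − 62 + 39 = 2.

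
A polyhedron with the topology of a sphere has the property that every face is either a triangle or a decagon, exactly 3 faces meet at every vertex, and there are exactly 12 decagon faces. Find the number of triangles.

Let x be the number of triangles; then F = 12 + x.
Edge–face incidences: 2E = 10·12 + 3·x = 120 + 3x.
Every vertex has degree 3, so 3V = 2E.
Euler: V − E + F = 2 ⇒ (2E)/3 − E + (12 + x) = 2.
Multiply by 6: 2·(2E) − 3·(2E) + 6·(12 + x) = 12, i.e. 72 + 6x − (120 + 3x) = 12.
Collecting terms: 3x − 48 = 12, so 3x = 60, so x = 20.
Then 2E = 120 + 3·20 = 180, so E = 90, V = 2E/3 = 60, F = 12 + 20 = 32.

20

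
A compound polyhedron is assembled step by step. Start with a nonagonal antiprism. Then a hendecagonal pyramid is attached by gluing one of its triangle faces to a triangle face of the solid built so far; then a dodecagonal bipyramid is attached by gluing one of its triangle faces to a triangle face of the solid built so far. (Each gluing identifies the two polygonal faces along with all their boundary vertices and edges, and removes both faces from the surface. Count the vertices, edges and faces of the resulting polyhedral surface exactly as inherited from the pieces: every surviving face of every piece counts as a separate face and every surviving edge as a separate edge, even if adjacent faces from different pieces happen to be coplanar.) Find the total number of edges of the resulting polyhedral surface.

A nonagonal antiprism: V=18, E=36, F=20.
Attach a hendecagonal pyramid (V=12, E=22, F=12) along a 3-gon: merge 3 vertices and 3 edges, delete both glued faces → V=27, E=55, F=30.
Attach a dodecagonal bipyramid (V=14, E=36, F=24) along a 3-gon: merge 3 vertices and 3 edges, delete both glued faces → V=38, E=88, F=52.
Check: V − E + F = 38 − 88 + 52 = 2.

88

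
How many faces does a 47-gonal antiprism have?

96

An antiprism on an n-gon has two n-gon caps and 2n triangles: V = 2·47 = 94, E = 4·47 = 188, F = 2·47 + 2 = 96.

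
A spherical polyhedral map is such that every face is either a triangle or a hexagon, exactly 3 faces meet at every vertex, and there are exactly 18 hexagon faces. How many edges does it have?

Let x be the number of triangles; then F = 18 + x.
Edge–face incidences: 2E = 6·18 + 3·x = 108 + 3x.
Every vertex has degree 3, so 3V = 2E.
Euler: V − E + F = 2 ⇒ (2E)/3 − E + (18 + x) = 2.
Multiply by 6: 2·(2E) − 3·(2E) + 6·(18 + x) = 12, i.e. 108 + 6x − (108 + 3x) = 12.
Collecting terms: 3x = 12, so x = 4.
Then 2E = 108 + 3·4 = 120, so E = 60, V = 2E/3 = 40, F = 18 + 4 = 22.

60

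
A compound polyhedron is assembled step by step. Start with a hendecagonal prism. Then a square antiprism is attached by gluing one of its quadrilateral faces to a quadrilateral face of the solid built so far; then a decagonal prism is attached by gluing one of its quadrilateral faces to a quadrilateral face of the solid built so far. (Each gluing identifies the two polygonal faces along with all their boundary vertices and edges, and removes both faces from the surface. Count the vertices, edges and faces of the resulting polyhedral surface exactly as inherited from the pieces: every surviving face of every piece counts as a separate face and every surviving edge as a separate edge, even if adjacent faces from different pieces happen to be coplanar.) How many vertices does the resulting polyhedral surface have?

A hendecagonal prism: V=22, E=33, F=13.
Attach a square antiprism (V=8, E=16, F=10) along a 4-gon: merge 4 vertices and 4 edges, delete both glued faces → V=26, E=45, F=21.
Attach a decagonal prism (V=20, E=30, F=12) along a 4-gon: merge 4 vertices and 4 edges, delete both glued faces → V=42, E=71, F=31.
Check: V − E + F = 42 − 71 + 31 = 2.

42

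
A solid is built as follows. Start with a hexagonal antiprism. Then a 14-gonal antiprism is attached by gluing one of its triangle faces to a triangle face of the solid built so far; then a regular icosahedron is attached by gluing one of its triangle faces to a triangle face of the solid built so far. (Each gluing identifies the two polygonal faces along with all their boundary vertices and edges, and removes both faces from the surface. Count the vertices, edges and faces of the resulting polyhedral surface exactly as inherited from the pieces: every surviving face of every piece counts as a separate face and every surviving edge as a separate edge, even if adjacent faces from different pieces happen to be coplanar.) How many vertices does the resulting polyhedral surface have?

46

A hexagonal antiprism: V=12, E=24, F=14.
Attach a 14-gonal antiprism (V=28, E=56, F=30) along a 3-gon: merge 3 vertices and 3 edges, delete both glued faces → V=37, E=77, F=42.
Attach a regular icosahedron (V=12, E=30, F=20) along a 3-gon: merge 3 vertices and 3 edges, delete both glued faces → V=46, E=104, F=60.
Check: V − E + F = 46 − 104 + 60 = 2.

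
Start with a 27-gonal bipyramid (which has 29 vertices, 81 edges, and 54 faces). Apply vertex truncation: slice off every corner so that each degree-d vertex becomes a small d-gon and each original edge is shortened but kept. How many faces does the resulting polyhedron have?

83

Truncation replaces each original edge-end by a new vertex, so V′ = 2E = 162.
Each original edge survives, and each old vertex of degree d contributes d new edges; summing degrees gives Σd = 2E, so E′ = E + 2E = 3E = 243.
Each original face survives and each original vertex becomes one new face: F′ = F + V = 83.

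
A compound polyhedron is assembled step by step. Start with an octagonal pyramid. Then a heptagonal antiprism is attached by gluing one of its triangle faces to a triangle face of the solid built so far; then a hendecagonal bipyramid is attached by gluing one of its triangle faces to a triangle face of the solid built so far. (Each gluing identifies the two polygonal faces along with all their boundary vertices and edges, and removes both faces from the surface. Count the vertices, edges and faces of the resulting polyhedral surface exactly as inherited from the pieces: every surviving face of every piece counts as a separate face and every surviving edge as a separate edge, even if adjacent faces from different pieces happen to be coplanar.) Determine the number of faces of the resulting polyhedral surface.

43

An octagonal pyramid: V=9, E=16, F=9.
Attach a heptagonal antiprism (V=14, E=28, F=16) along a 3-gon: merge 3 vertices and 3 edges, delete both glued faces → V=20, E=41, F=23.
Attach a hendecagonal bipyramid (V=13, E=33, F=22) along a 3-gon: merge 3 vertices and 3 edges, delete both glued faces → V=30, E=71, F=43.
Check: V − E + F = 30 − 71 + 43 = 2.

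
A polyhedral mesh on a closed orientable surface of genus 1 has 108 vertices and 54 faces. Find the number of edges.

162

For a closed orientable surface of genus 1, χ = 2 − 2·1 = 0.
E = V + F − (0) = 108 + 54 − (0) = 162.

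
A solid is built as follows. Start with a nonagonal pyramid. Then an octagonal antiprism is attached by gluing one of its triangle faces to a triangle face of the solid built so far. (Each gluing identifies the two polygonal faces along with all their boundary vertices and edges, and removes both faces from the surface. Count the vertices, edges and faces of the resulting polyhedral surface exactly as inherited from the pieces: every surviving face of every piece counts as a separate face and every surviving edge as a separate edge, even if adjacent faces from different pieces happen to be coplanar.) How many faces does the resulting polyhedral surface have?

26

A nonagonal pyramid: V=10, E=18, F=10.
Attach an octagonal antiprism (V=16, E=32, F=18) along a 3-gon: merge 3 vertices and 3 edges, delete both glued faces → V=23, E=47, F=26.
Check: V − E + F = 23 − 47 + 26 = 2.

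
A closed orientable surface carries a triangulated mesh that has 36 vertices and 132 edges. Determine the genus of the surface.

Every face is a triangle and each edge borders two faces, so 3F = 2·132, giving F = 88.
χ = V − E + F = 36 − 132 + 88 = -8.
For a closed orientable surface χ = 2 − 2g, so g = (2 − (-8))/2 = 5.

5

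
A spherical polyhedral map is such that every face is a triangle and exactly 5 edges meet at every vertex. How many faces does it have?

Each face has 3 edges and each edge borders two faces, so 2E = 3F.
Each vertex has degree 5, so 5V = 2E and hence V = 3F/5.
Euler: V − E + F = 2 ⇒ (3F/5) − (3F/2) + F = 2.
Multiply by 10: (6 − 15 + 10)F = 20, i.e. 1F = 20.
So F = 20, E = 3·20/2 = 30, V = 3·20/5 = 12.

20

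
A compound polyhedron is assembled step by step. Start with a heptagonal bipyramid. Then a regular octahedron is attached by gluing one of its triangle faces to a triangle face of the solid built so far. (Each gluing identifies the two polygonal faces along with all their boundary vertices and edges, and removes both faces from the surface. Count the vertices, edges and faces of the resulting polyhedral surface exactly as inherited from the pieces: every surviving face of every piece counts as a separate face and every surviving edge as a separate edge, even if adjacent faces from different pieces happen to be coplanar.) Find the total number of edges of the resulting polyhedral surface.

30

A heptagonal bipyramid: V=9, E=21, F=14.
Attach a regular octahedron (V=6, E=12, F=8) along a 3-gon: merge 3 vertices and 3 edges, delete both glued faces → V=12, E=30, F=20.
Check: V − E + F = 12 − 30 + 20 = 2.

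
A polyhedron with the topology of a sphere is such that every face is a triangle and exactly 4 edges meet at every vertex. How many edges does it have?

Each face has 3 edges and each edge borders two faces, so 2E = 3F.
Each vertex has degree 4, so 4V = 2E and hence V = 3F/4.
Euler: V − E + F = 2 ⇒ (3F/4) − (3F/2) + F = 2.
Multiply by 8: (6 − 12 + 8)F = 16, i.e. 2F = 16.
So F = 8, E = 3·8/2 = 12, V = 3·8/4 = 6.

12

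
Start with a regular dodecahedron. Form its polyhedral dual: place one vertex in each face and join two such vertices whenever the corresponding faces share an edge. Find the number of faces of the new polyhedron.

The base solid has V = 20, E = 30, F = 12.
The dual swaps V and F and preserves E: V′ = F = 12, E′ = E = 30, F′ = V = 20.

20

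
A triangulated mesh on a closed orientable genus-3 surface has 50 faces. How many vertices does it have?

21

χ = 2 − 2·3 = -4, and every face is a triangle so 3F = 2E.
E = 3·50/2 = 75. Then V = -4 + E − F = -4 + 75 − 50 = 21.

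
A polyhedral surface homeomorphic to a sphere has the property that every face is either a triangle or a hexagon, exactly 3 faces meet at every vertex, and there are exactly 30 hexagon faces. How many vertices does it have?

64

Let x be the number of triangles; then F = 30 + x.
Edge–face incidences: 2E = 6·30 + 3·x = 180 + 3x.
Every vertex has degree 3, so 3V = 2E.
Euler: V − E + F = 2 ⇒ (2E)/3 − E + (30 + x) = 2.
Multiply by 6: 2·(2E) − 3·(2E) + 6·(30 + x) = 12, i.e. 180 + 6x − (180 + 3x) = 12.
Collecting terms: 3x = 12, so x = 4.
Then 2E = 180 + 3·4 = 192, so E = 96, V = 2E/3 = 64, F = 30 + 4 = 34.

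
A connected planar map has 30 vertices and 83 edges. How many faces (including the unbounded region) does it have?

Euler's formula for a connected plane graph: V − E + F = 2, so F = 2 − 30 + 83 = 55.

55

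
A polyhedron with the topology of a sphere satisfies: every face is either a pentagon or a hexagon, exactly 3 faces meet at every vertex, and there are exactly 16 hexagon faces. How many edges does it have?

Let x be the number of pentagons; then F = 16 + x.
Edge–face incidences: 2E = 6·16 + 5·x = 96 + 5x.
Every vertex has degree 3, so 3V = 2E.
Euler: V − E + F = 2 ⇒ (2E)/3 − E + (16 + x) = 2.
Multiply by 6: 2·(2E) − 3·(2E) + 6·(16 + x) = 12, i.e. 96 + 6x − (96 + 5x) = 12.
Collecting terms: x = 12.
Then 2E = 96 + 5·12 = 156, so E = 78, V = 2E/3 = 52, F = 16 + 12 = 28.

78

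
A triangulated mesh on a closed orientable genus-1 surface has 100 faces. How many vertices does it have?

χ = 2 − 2·1 = 0, and every face is a triangle so 3F = 2E.
E = 3·100/2 = 150. Then V = 0 + E − F = 0 + 150 − 100 = 50.

50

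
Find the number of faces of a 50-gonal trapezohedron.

100

The n-trapezohedron (dual of the n-antiprism) has V = 2·50 + 2 = 102, E = 4·50 = 200, F = 2·50 = 100.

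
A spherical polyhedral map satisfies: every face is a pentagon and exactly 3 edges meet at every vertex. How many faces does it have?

12

Each face has 5 edges and each edge borders two faces, so 2E = 5F.
Each vertex has degree 3, so 3V = 2E and hence V = 5F/3.
Euler: V − E + F = 2 ⇒ (5F/3) − (5F/2) + F = 2.
Multiply by 6: (10 − 15 + 6)F = 12, i.e. 1F = 12.
So F = 12, E = 5·12/2 = 30, V = 5·12/3 = 20.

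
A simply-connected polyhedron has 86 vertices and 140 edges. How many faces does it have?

Here V − E + F = 2.
F = 2 − V + E = 2 − 86 + 140 = 56.

56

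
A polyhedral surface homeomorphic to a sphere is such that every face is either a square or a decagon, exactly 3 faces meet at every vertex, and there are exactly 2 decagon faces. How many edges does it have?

Let x be the number of squares; then F = 2 + x.
Edge–face incidences: 2E = 10·2 + 4·x = 20 + 4x.
Every vertex has degree 3, so 3V = 2E.
Euler: V − E + F = 2 ⇒ (2E)/3 − E + (2 + x) = 2.
Multiply by 6: 2·(2E) − 3·(2E) + 6·(2 + x) = 12, i.e. 12 + 6x − (20 + 4x) = 12.
Collecting terms: 2x − 8 = 12, so 2x = 20, so x = 10.
Then 2E = 20 + 4·10 = 60, so E = 30, V = 2E/3 = 20, F = 2 + 10 = 12.

30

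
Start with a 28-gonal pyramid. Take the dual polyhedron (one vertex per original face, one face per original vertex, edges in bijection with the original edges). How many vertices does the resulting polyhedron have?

The base solid has V = 29, E = 56, F = 29.
The dual swaps V and F and preserves E: V′ = F = 29, E′ = E = 56, F′ = V = 29.

29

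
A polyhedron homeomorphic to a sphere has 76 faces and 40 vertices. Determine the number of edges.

114

Here V − E + F = 2.
E = V + F − (2) = 40 + 76 − (2) = 114.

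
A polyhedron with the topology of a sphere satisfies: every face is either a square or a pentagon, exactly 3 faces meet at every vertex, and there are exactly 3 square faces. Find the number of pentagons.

6

Let x be the number of pentagons; then F = 3 + x.
Edge–face incidences: 2E = 4·3 + 5·x = 12 + 5x.
Every vertex has degree 3, so 3V = 2E.
Euler: V − E + F = 2 ⇒ (2E)/3 − E + (3 + x) = 2.
Multiply by 6: 2·(2E) − 3·(2E) + 6·(3 + x) = 12, i.e. 18 + 6x − (12 + 5x) = 12.
Collecting terms: x + 6 = 12, so x = 6.
Then 2E = 12 + 5·6 = 42, so E = 21, V = 2E/3 = 14, F = 3 + 6 = 9.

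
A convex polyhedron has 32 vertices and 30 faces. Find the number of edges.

Here V − E + F = 2.
E = V + F − (2) = 32 + 30 − (2) = 60.

60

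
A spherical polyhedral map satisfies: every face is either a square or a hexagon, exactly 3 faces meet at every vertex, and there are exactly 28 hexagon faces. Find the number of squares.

6

Let x be the number of squares; then F = 28 + x.
Edge–face incidences: 2E = 6·28 + 4·x = 168 + 4x.
Every vertex has degree 3, so 3V = 2E.
Euler: V − E + F = 2 ⇒ (2E)/3 − E + (28 + x) = 2.
Multiply by 6: 2·(2E) − 3·(2E) + 6·(28 + x) = 12, i.e. 168 + 6x − (168 + 4x) = 12.
Collecting terms: 2x = 12, so x = 6.
Then 2E = 168 + 4·6 = 192, so E = 96, V = 2E/3 = 64, F = 28 + 6 = 34.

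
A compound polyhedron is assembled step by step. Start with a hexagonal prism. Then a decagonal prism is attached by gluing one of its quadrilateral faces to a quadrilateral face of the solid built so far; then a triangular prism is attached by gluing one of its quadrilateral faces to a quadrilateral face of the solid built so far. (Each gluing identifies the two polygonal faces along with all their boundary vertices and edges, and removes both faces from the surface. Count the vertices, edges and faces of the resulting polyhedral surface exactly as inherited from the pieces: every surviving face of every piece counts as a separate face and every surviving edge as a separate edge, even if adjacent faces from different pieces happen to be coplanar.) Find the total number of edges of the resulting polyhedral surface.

A hexagonal prism: V=12, E=18, F=8.
Attach a decagonal prism (V=20, E=30, F=12) along a 4-gon: merge 4 vertices and 4 edges, delete both glued faces → V=28, E=44, F=18.
Attach a triangular prism (V=6, E=9, F=5) along a 4-gon: merge 4 vertices and 4 edges, delete both glued faces → V=30, E=49, F=21.
Check: V − E + F = 30 − 49 + 21 = 2.

49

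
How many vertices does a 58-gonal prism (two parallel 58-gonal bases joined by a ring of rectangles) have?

A prism on an n-gon has two n-gon bases and n rectangular sides: V = 2·58 = 116, E = 3·58 = 174, F = 58 + 2 = 60.

116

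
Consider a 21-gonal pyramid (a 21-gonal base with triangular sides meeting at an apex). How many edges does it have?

A pyramid on an n-gon base has one n-gon and n triangles: V = 21 + 1 = 22, E = 2·21 = 42, F = 21 + 1 = 22.

42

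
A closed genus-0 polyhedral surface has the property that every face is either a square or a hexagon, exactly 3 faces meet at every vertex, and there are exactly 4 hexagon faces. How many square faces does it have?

Let x be the number of squares; then F = 4 + x.
Edge–face incidences: 2E = 6·4 + 4·x = 24 + 4x.
Every vertex has degree 3, so 3V = 2E.
Euler: V − E + F = 2 ⇒ (2E)/3 − E + (4 + x) = 2.
Multiply by 6: 2·(2E) − 3·(2E) + 6·(4 + x) = 12, i.e. 24 + 6x − (24 + 4x) = 12.
Collecting terms: 2x = 12, so x = 6.
Then 2E = 24 + 4·6 = 48, so E = 24, V = 2E/3 = 16, F = 4 + 6 = 10.

6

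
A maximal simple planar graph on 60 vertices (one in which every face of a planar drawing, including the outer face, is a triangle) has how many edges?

In a plane triangulation 3F = 2E and V − E + F = 2, so E = 3V − 6 = 3·60 − 6 = 174.

174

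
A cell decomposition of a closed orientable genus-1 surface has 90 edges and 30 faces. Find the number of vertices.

60

For a closed orientable surface of genus 1, χ = 2 − 2·1 = 0.
V = 0 + E − F = 0 + 90 − 30 = 60.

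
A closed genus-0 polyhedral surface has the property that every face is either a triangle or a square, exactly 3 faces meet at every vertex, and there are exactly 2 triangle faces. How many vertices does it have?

6

Let x be the number of squares; then F = 2 + x.
Edge–face incidences: 2E = 3·2 + 4·x = 6 + 4x.
Every vertex has degree 3, so 3V = 2E.
Euler: V − E + F = 2 ⇒ (2E)/3 − E + (2 + x) = 2.
Multiply by 6: 2·(2E) − 3·(2E) + 6·(2 + x) = 12, i.e. 12 + 6x − (6 + 4x) = 12.
Collecting terms: 2x + 6 = 12, so 2x = 6, so x = 3.
Then 2E = 6 + 4·3 = 18, so E = 9, V = 2E/3 = 6, F = 2 + 3 = 5.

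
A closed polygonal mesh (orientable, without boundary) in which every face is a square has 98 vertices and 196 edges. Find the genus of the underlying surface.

Every face is a square and each edge borders two faces, so 4F = 2·196, giving F = 98.
χ = V − E + F = 98 − 196 + 98 = 0.
For a closed orientable surface χ = 2 − 2g, so g = (2 − (0))/2 = 1.

1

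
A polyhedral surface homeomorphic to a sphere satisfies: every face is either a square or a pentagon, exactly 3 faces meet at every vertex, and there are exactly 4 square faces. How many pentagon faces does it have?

Let x be the number of pentagons; then F = 4 + x.
Edge–face incidences: 2E = 4·4 + 5·x = 16 + 5x.
Every vertex has degree 3, so 3V = 2E.
Euler: V − E + F = 2 ⇒ (2E)/3 − E + (4 + x) = 2.
Multiply by 6: 2·(2E) − 3·(2E) + 6·(4 + x) = 12, i.e. 24 + 6x − (16 + 5x) = 12.
Collecting terms: x + 8 = 12, so x = 4.
Then 2E = 16 + 5·4 = 36, so E = 18, V = 2E/3 = 12, F = 4 + 4 = 8.

4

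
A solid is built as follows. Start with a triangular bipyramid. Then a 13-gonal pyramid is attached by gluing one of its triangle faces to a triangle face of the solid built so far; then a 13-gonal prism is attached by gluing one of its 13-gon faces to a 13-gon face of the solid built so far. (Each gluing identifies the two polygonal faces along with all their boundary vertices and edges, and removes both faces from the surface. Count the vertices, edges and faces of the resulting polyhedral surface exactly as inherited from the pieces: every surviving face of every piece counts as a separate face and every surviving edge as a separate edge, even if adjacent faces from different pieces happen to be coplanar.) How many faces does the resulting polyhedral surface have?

31

A triangular bipyramid: V=5, E=9, F=6.
Attach a 13-gonal pyramid (V=14, E=26, F=14) along a 3-gon: merge 3 vertices and 3 edges, delete both glued faces → V=16, E=32, F=18.
Attach a 13-gonal prism (V=26, E=39, F=15) along a 13-gon: merge 13 vertices and 13 edges, delete both glued faces → V=29, E=58, F=31.
Check: V − E + F = 29 − 58 + 31 = 2.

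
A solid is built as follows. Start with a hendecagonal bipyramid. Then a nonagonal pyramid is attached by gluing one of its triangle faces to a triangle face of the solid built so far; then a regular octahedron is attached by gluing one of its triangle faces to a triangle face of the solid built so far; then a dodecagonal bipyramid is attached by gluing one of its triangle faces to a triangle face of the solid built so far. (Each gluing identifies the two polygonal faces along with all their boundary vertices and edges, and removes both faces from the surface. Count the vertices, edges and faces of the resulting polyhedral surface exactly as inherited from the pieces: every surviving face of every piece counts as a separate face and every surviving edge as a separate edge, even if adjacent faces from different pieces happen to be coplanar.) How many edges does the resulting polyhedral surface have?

90

A hendecagonal bipyramid: V=13, E=33, F=22.
Attach a nonagonal pyramid (V=10, E=18, F=10) along a 3-gon: merge 3 vertices and 3 edges, delete both glued faces → V=20, E=48, F=30.
Attach a regular octahedron (V=6, E=12, F=8) along a 3-gon: merge 3 vertices and 3 edges, delete both glued faces → V=23, E=57, F=36.
Attach a dodecagonal bipyramid (V=14, E=36, F=24) along a 3-gon: merge 3 vertices and 3 edges, delete both glued faces → V=34, E=90, F=58.
Check: V − E + F = 34 − 90 + 58 = 2.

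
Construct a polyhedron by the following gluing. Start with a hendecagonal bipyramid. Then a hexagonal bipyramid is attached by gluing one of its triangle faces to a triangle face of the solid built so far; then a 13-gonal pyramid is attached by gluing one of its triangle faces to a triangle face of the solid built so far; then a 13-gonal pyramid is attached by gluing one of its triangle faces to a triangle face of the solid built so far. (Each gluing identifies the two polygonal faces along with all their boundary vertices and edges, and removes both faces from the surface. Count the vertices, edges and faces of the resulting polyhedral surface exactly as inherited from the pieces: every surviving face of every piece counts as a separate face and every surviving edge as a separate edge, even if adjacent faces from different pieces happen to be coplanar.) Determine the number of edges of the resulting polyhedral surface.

94

A hendecagonal bipyramid: V=13, E=33, F=22.
Attach a hexagonal bipyramid (V=8, E=18, F=12) along a 3-gon: merge 3 vertices and 3 edges, delete both glued faces → V=18, E=48, F=32.
Attach a 13-gonal pyramid (V=14, E=26, F=14) along a 3-gon: merge 3 vertices and 3 edges, delete both glued faces → V=29, E=71, F=44.
Attach a 13-gonal pyramid (V=14, E=26, F=14) along a 3-gon: merge 3 vertices and 3 edges, delete both glued faces → V=40, E=94, F=56.
Check: V − E + F = 40 − 94 + 56 = 2.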